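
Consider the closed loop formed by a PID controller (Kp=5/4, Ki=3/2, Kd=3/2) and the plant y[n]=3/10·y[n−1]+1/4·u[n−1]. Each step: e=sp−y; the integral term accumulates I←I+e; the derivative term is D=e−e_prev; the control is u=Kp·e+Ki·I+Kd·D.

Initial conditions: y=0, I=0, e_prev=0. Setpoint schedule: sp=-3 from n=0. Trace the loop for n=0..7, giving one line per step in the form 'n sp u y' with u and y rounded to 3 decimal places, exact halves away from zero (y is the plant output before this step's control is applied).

0 -3 -12.750 0.000
1 -3 0.797 -3.188
2 -3 -14.033 -0.757
3 -3 -1.094 -3.735
4 -3 -14.408 -1.394
5 -3 -2.144 -4.020
6 -3 -14.235 -1.742
7 -3 -2.762 -4.081

(exact arithmetic carried between steps; '≈' marks a value shown rounded to 6 d.p. or computed from one; I and e_prev carry over from the previous line; the table rounds u and y to 3 d.p., halves away from zero)
n=0: y=0, sp=-3, e=sp−y=-3; I=-3, D=e−e_prev=-3; u=5/4·(-3)+3/2·(-3)+3/2·(-3)=-12.75; next y=3/10·0+1/4·(-12.75)=-3.1875
n=1: y=-3.1875, sp=-3, e=sp−y=0.1875; I=-2.8125, D=e−e_prev=3.1875; u=5/4·0.1875+3/2·(-2.8125)+3/2·3.1875=0.796875; next y=3/10·(-3.1875)+1/4·0.796875≈-0.757031
n=2: y≈-0.757031, sp=-3, e=sp−y≈-2.242969; I≈-5.055469, D=e−e_prev≈-2.430469; u=5/4·(-2.242969)+3/2·(-5.055469)+3/2·(-2.430469)≈-14.032617; next y=3/10·(-0.757031)+1/4·(-14.032617)≈-3.735264
n=3: y≈-3.735264, sp=-3, e=sp−y≈0.735264; I≈-4.320205, D=e−e_prev≈2.978232; u=5/4·0.735264+3/2·(-4.320205)+3/2·2.978232≈-1.093879; next y=3/10·(-3.735264)+1/4·(-1.093879)≈-1.394049
n=4: y≈-1.394049, sp=-3, e=sp−y≈-1.605951; I≈-5.926156, D=e−e_prev≈-2.341215; u=5/4·(-1.605951)+3/2·(-5.926156)+3/2·(-2.341215)≈-14.408495; next y=3/10·(-1.394049)+1/4·(-14.408495)≈-4.020338
n=5: y≈-4.020338, sp=-3, e=sp−y≈1.020338; I≈-4.905818, D=e−e_prev≈2.626290; u=5/4·1.020338+3/2·(-4.905818)+3/2·2.626290≈-2.143869; next y=3/10·(-4.020338)+1/4·(-2.143869)≈-1.742069
n=6: y≈-1.742069, sp=-3, e=sp−y≈-1.257931; I≈-6.163749, D=e−e_prev≈-2.278270; u=5/4·(-1.257931)+3/2·(-6.163749)+3/2·(-2.278270)≈-14.235442; next y=3/10·(-1.742069)+1/4·(-14.235442)≈-4.081481
n=7: y≈-4.081481, sp=-3, e=sp−y≈1.081481; I≈-5.082268, D=e−e_prev≈2.339412; u=5/4·1.081481+3/2·(-5.082268)+3/2·2.339412≈-2.762432; next y=3/10·(-4.081481)+1/4·(-2.762432)≈-1.915052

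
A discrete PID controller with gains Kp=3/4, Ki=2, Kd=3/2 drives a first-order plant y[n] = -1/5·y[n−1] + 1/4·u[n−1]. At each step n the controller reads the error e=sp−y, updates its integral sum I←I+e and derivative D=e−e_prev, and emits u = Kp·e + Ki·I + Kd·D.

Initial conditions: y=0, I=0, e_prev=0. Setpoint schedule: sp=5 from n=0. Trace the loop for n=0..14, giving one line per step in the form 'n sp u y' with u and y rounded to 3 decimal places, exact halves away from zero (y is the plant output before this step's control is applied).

0 5 21.250 0.000
1 5 1.172 5.313
2 5 34.364 -0.770
3 5 -3.656 8.745
4 5 51.610 -2.663
5 5 -18.593 13.435
6 5 76.958 -7.335
7 5 -48.705 20.707
8 5 119.297 -16.318
9 5 -103.577 33.088
10 5 193.154 -32.512
11 5 -201.258 54.791
12 5 323.384 -61.273
13 5 -374.251 93.100
14 5 553.561 -112.183

(exact arithmetic carried between steps; '≈' marks a value shown rounded to 6 d.p. or computed from one; I and e_prev carry over from the previous line; the table rounds u and y to 3 d.p., halves away from zero)
n=0: y=0, sp=5, e=sp−y=5; I=5, D=e−e_prev=5; u=3/4·5+2·5+3/2·5=21.25; next y=-1/5·0+1/4·21.25=5.3125
n=1: y=5.3125, sp=5, e=sp−y=-0.3125; I=4.6875, D=e−e_prev=-5.3125; u=3/4·(-0.3125)+2·4.6875+3/2·(-5.3125)=1.171875; next y=-1/5·5.3125+1/4·1.171875≈-0.769531
n=2: y≈-0.769531, sp=5, e=sp−y≈5.769531; I≈10.457031, D=e−e_prev≈6.082031; u=3/4·5.769531+2·10.457031+3/2·6.082031≈34.364258; next y=-1/5·(-0.769531)+1/4·34.364258≈8.744971
n=3: y≈8.744971, sp=5, e=sp−y≈-3.744971; I≈6.712061, D=e−e_prev≈-9.514502; u=3/4·(-3.744971)+2·6.712061+3/2·(-9.514502)≈-3.656360; next y=-1/5·8.744971+1/4·(-3.656360)≈-2.663084
n=4: y≈-2.663084, sp=5, e=sp−y≈7.663084; I≈14.375145, D=e−e_prev≈11.408055; u=3/4·7.663084+2·14.375145+3/2·11.408055≈51.609685; next y=-1/5·(-2.663084)+1/4·51.609685≈13.435038
n=5: y≈13.435038, sp=5, e=sp−y≈-8.435038; I≈5.940107, D=e−e_prev≈-16.098122; u=3/4·(-8.435038)+2·5.940107+3/2·(-16.098122)≈-18.593248; next y=-1/5·13.435038+1/4·(-18.593248)≈-7.335320
n=6: y≈-7.335320, sp=5, e=sp−y≈12.335320; I≈18.275426, D=e−e_prev≈20.770358; u=3/4·12.335320+2·18.275426+3/2·20.770358≈76.957879; next y=-1/5·(-7.335320)+1/4·76.957879≈20.706534
n=7: y≈20.706534, sp=5, e=sp−y≈-15.706534; I≈2.568893, D=e−e_prev≈-28.041853; u=3/4·(-15.706534)+2·2.568893+3/2·(-28.041853)≈-48.704895; next y=-1/5·20.706534+1/4·(-48.704895)≈-16.317530
n=8: y≈-16.317530, sp=5, e=sp−y≈21.317530; I≈23.886423, D=e−e_prev≈37.024064; u=3/4·21.317530+2·23.886423+3/2·37.024064≈119.297090; next y=-1/5·(-16.317530)+1/4·119.297090≈33.087779
n=9: y≈33.087779, sp=5, e=sp−y≈-28.087779; I≈-4.201356, D=e−e_prev≈-49.405309; u=3/4·(-28.087779)+2·(-4.201356)+3/2·(-49.405309)≈-103.576509; next y=-1/5·33.087779+1/4·(-103.576509)≈-32.511683
n=10: y≈-32.511683, sp=5, e=sp−y≈37.511683; I≈33.310327, D=e−e_prev≈65.599461; u=3/4·37.511683+2·33.310327+3/2·65.599461≈193.153609; next y=-1/5·(-32.511683)+1/4·193.153609≈54.790739
n=11: y≈54.790739, sp=5, e=sp−y≈-49.790739; I≈-16.480411, D=e−e_prev≈-87.302422; u=3/4·(-49.790739)+2·(-16.480411)+3/2·(-87.302422)≈-201.257510; next y=-1/5·54.790739+1/4·(-201.257510)≈-61.272525
n=12: y≈-61.272525, sp=5, e=sp−y≈66.272525; I≈49.792114, D=e−e_prev≈116.063264; u=3/4·66.272525+2·49.792114+3/2·116.063264≈323.383517; next y=-1/5·(-61.272525)+1/4·323.383517≈93.100384
n=13: y≈93.100384, sp=5, e=sp−y≈-88.100384; I≈-38.308271, D=e−e_prev≈-154.372910; u=3/4·(-88.100384)+2·(-38.308271)+3/2·(-154.372910)≈-374.251194; next y=-1/5·93.100384+1/4·(-374.251194)≈-112.182875
n=14: y≈-112.182875, sp=5, e=sp−y≈117.182875; I≈78.874605, D=e−e_prev≈205.283260; u=3/4·117.182875+2·78.874605+3/2·205.283260≈553.561256; next y=-1/5·(-112.182875)+1/4·553.561256≈160.826889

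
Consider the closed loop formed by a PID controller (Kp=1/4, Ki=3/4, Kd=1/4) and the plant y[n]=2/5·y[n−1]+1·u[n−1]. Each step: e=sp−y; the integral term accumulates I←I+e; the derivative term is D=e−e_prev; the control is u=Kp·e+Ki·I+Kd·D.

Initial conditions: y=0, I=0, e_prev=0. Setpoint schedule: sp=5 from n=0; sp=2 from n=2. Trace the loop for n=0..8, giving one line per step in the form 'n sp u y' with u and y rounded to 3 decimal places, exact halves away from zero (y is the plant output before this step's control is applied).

0 5 6.250 0.000
1 5 0.938 6.250
2 2 1.328 3.438
3 2 1.215 2.703
4 2 1.013 2.296
5 2 1.145 1.931
6 2 1.122 1.918
7 2 1.216 1.890
8 2 1.189 1.972

(exact arithmetic carried between steps; '≈' marks a value shown rounded to 6 d.p. or computed from one; I and e_prev carry over from the previous line; the table rounds u and y to 3 d.p., halves away from zero)
n=0: y=0, sp=5, e=sp−y=5; I=5, D=e−e_prev=5; u=1/4·5+3/4·5+1/4·5=6.25; next y=2/5·0+1·6.25=6.25
n=1: y=6.25, sp=5, e=sp−y=-1.25; I=3.75, D=e−e_prev=-6.25; u=1/4·(-1.25)+3/4·3.75+1/4·(-6.25)=0.9375; next y=2/5·6.25+1·0.9375=3.4375
n=2: y=3.4375, sp=2, e=sp−y=-1.4375; I=2.3125, D=e−e_prev=-0.1875; u=1/4·(-1.4375)+3/4·2.3125+1/4·(-0.1875)=1.328125; next y=2/5·3.4375+1·1.328125=2.703125
n=3: y=2.703125, sp=2, e=sp−y=-0.703125; I=1.609375, D=e−e_prev=0.734375; u=1/4·(-0.703125)+3/4·1.609375+1/4·0.734375≈1.214844; next y=2/5·2.703125+1·1.214844≈2.296094
n=4: y≈2.296094, sp=2, e=sp−y≈-0.296094; I≈1.313281, D=e−e_prev≈0.407031; u=1/4·(-0.296094)+3/4·1.313281+1/4·0.407031≈1.012695; next y=2/5·2.296094+1·1.012695≈1.931133
n=5: y≈1.931133, sp=2, e=sp−y≈0.068867; I≈1.382148, D=e−e_prev≈0.364961; u=1/4·0.068867+3/4·1.382148+1/4·0.364961≈1.145068; next y=2/5·1.931133+1·1.145068≈1.917521
n=6: y≈1.917521, sp=2, e=sp−y≈0.082479; I≈1.464627, D=e−e_prev≈0.013611; u=1/4·0.082479+3/4·1.464627+1/4·0.013611≈1.122493; next y=2/5·1.917521+1·1.122493≈1.889501
n=7: y≈1.889501, sp=2, e=sp−y≈0.110499; I≈1.575126, D=e−e_prev≈0.028020; u=1/4·0.110499+3/4·1.575126+1/4·0.028020≈1.215974; next y=2/5·1.889501+1·1.215974≈1.971775
n=8: y≈1.971775, sp=2, e=sp−y≈0.028225; I≈1.603351, D=e−e_prev≈-0.082273; u=1/4·0.028225+3/4·1.603351+1/4·(-0.082273)≈1.189001; next y=2/5·1.971775+1·1.189001≈1.977711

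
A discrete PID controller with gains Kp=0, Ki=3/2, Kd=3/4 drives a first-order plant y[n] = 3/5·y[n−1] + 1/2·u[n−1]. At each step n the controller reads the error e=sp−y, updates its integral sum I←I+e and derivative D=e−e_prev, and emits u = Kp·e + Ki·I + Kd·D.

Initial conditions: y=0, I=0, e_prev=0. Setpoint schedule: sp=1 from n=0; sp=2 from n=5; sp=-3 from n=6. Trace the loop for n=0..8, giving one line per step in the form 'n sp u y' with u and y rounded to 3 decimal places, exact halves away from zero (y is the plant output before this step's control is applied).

(exact arithmetic carried between steps; '≈' marks a value shown rounded to 6 d.p. or computed from one; I and e_prev carry over from the previous line; the table rounds u and y to 3 d.p., halves away from zero)
n=0: y=0, sp=1, e=sp−y=1; I=1, D=e−e_prev=1; u=0·1+3/2·1+3/4·1=2.25; next y=3/5·0+1/2·2.25=1.125
n=1: y=1.125, sp=1, e=sp−y=-0.125; I=0.875, D=e−e_prev=-1.125; u=0·(-0.125)+3/2·0.875+3/4·(-1.125)=0.46875; next y=3/5·1.125+1/2·0.46875=0.909375
n=2: y=0.909375, sp=1, e=sp−y=0.090625; I=0.965625, D=e−e_prev=0.215625; u=0·0.090625+3/2·0.965625+3/4·0.215625≈1.610156; next y=3/5·0.909375+1/2·1.610156≈1.350703
n=3: y≈1.350703, sp=1, e=sp−y≈-0.350703; I≈0.614922, D=e−e_prev≈-0.441328; u=0·(-0.350703)+3/2·0.614922+3/4·(-0.441328)≈0.591387; next y=3/5·1.350703+1/2·0.591387≈1.106115
n=4: y≈1.106115, sp=1, e=sp−y≈-0.106115; I≈0.508807, D=e−e_prev≈0.244588; u=0·(-0.106115)+3/2·0.508807+3/4·0.244588≈0.946651; next y=3/5·1.106115+1/2·0.946651≈1.136995
n=5: y≈1.136995, sp=2, e=sp−y≈0.863005; I≈1.371812, D=e−e_prev≈0.969121; u=0·0.863005+3/2·1.371812+3/4·0.969121≈2.784559; next y=3/5·1.136995+1/2·2.784559≈2.074476
n=6: y≈2.074476, sp=-3, e=sp−y≈-5.074476; I≈-3.702664, D=e−e_prev≈-5.937481; u=0·(-5.074476)+3/2·(-3.702664)+3/4·(-5.937481)≈-10.007107; next y=3/5·2.074476+1/2·(-10.007107)≈-3.758868
n=7: y≈-3.758868, sp=-3, e=sp−y≈0.758868; I≈-2.943796, D=e−e_prev≈5.833344; u=0·0.758868+3/2·(-2.943796)+3/4·5.833344≈-0.040686; next y=3/5·(-3.758868)+1/2·(-0.040686)≈-2.275664
n=8: y≈-2.275664, sp=-3, e=sp−y≈-0.724336; I≈-3.668132, D=e−e_prev≈-1.483204; u=0·(-0.724336)+3/2·(-3.668132)+3/4·(-1.483204)≈-6.614601; next y=3/5·(-2.275664)+1/2·(-6.614601)≈-4.672699

0 1 2.250 0.000
1 1 0.469 1.125
2 1 1.610 0.909
3 1 0.591 1.351
4 1 0.947 1.106
5 2 2.785 1.137
6 -3 -10.007 2.074
7 -3 -0.041 -3.759
8 -3 -6.615 -2.276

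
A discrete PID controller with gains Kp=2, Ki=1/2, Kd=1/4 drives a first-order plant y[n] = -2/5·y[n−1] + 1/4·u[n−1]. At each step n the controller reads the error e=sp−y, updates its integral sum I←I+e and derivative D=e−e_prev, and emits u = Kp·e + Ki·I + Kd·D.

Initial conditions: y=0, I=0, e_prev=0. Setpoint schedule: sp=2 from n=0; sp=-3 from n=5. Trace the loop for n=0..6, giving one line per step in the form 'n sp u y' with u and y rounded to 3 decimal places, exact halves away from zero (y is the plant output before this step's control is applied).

(exact arithmetic carried between steps; '≈' marks a value shown rounded to 6 d.p. or computed from one; I and e_prev carry over from the previous line; the table rounds u and y to 3 d.p., halves away from zero)
n=0: y=0, sp=2, e=sp−y=2; I=2, D=e−e_prev=2; u=2·2+1/2·2+1/4·2=5.5; next y=-2/5·0+1/4·5.5=1.375
n=1: y=1.375, sp=2, e=sp−y=0.625; I=2.625, D=e−e_prev=-1.375; u=2·0.625+1/2·2.625+1/4·(-1.375)=2.21875; next y=-2/5·1.375+1/4·2.21875≈0.004688
n=2: y≈0.004688, sp=2, e=sp−y≈1.995313; I≈4.620313, D=e−e_prev≈1.370313; u=2·1.995313+1/2·4.620313+1/4·1.370313≈6.643359; next y=-2/5·0.004688+1/4·6.643359≈1.658965
n=3: y≈1.658965, sp=2, e=sp−y≈0.341035; I≈4.961348, D=e−e_prev≈-1.654277; u=2·0.341035+1/2·4.961348+1/4·(-1.654277)≈2.749175; next y=-2/5·1.658965+1/4·2.749175≈0.023708
n=4: y≈0.023708, sp=2, e=sp−y≈1.976292; I≈6.937640, D=e−e_prev≈1.635257; u=2·1.976292+1/2·6.937640+1/4·1.635257≈7.830219; next y=-2/5·0.023708+1/4·7.830219≈1.948072
n=5: y≈1.948072, sp=-3, e=sp−y≈-4.948072; I≈1.989568, D=e−e_prev≈-6.924364; u=2·(-4.948072)+1/2·1.989568+1/4·(-6.924364)≈-10.632450; next y=-2/5·1.948072+1/4·(-10.632450)≈-3.437341
n=6: y≈-3.437341, sp=-3, e=sp−y≈0.437341; I≈2.426909, D=e−e_prev≈5.385413; u=2·0.437341+1/2·2.426909+1/4·5.385413≈3.434490; next y=-2/5·(-3.437341)+1/4·3.434490≈2.233559

0 2 5.500 0.000
1 2 2.219 1.375
2 2 6.643 0.005
3 2 2.749 1.659
4 2 7.830 0.024
5 -3 -10.632 1.948
6 -3 3.434 -3.437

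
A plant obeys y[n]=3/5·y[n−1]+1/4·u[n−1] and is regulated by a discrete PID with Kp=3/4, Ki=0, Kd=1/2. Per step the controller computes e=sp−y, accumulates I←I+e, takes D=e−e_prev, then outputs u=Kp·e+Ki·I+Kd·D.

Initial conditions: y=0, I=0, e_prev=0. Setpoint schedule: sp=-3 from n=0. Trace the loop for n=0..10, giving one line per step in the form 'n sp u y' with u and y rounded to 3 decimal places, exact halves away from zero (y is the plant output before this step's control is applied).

0 -3 -3.750 0.000
1 -3 -1.078 -0.938
2 -3 -1.679 -0.832
3 -3 -1.517 -0.919
4 -3 -1.546 -0.931
5 -3 -1.534 -0.945
6 -3 -1.534 -0.951
7 -3 -1.533 -0.954
8 -3 -1.532 -0.956
9 -3 -1.532 -0.956
10 -3 -1.532 -0.957

(exact arithmetic carried between steps; '≈' marks a value shown rounded to 6 d.p. or computed from one; I and e_prev carry over from the previous line; the table rounds u and y to 3 d.p., halves away from zero)
n=0: y=0, sp=-3, e=sp−y=-3; I=-3, D=e−e_prev=-3; u=3/4·(-3)+0·(-3)+1/2·(-3)=-3.75; next y=3/5·0+1/4·(-3.75)=-0.9375
n=1: y=-0.9375, sp=-3, e=sp−y=-2.0625; I=-5.0625, D=e−e_prev=0.9375; u=3/4·(-2.0625)+0·(-5.0625)+1/2·0.9375=-1.078125; next y=3/5·(-0.9375)+1/4·(-1.078125)≈-0.832031
n=2: y≈-0.832031, sp=-3, e=sp−y≈-2.167969; I≈-7.230469, D=e−e_prev≈-0.105469; u=3/4·(-2.167969)+0·(-7.230469)+1/2·(-0.105469)≈-1.678711; next y=3/5·(-0.832031)+1/4·(-1.678711)≈-0.918896
n=3: y≈-0.918896, sp=-3, e=sp−y≈-2.081104; I≈-9.311572, D=e−e_prev≈0.086865; u=3/4·(-2.081104)+0·(-9.311572)+1/2·0.086865≈-1.517395; next y=3/5·(-0.918896)+1/4·(-1.517395)≈-0.930687
n=4: y≈-0.930687, sp=-3, e=sp−y≈-2.069313; I≈-11.380886, D=e−e_prev≈0.011790; u=3/4·(-2.069313)+0·(-11.380886)+1/2·0.011790≈-1.546090; next y=3/5·(-0.930687)+1/4·(-1.546090)≈-0.944934
n=5: y≈-0.944934, sp=-3, e=sp−y≈-2.055066; I≈-13.435951, D=e−e_prev≈0.014248; u=3/4·(-2.055066)+0·(-13.435951)+1/2·0.014248≈-1.534175; next y=3/5·(-0.944934)+1/4·(-1.534175)≈-0.950504
n=6: y≈-0.950504, sp=-3, e=sp−y≈-2.049496; I≈-15.485447, D=e−e_prev≈0.005570; u=3/4·(-2.049496)+0·(-15.485447)+1/2·0.005570≈-1.534337; next y=3/5·(-0.950504)+1/4·(-1.534337)≈-0.953887
n=7: y≈-0.953887, sp=-3, e=sp−y≈-2.046113; I≈-17.531560, D=e−e_prev≈0.003382; u=3/4·(-2.046113)+0·(-17.531560)+1/2·0.003382≈-1.532894; next y=3/5·(-0.953887)+1/4·(-1.532894)≈-0.955556
n=8: y≈-0.955556, sp=-3, e=sp−y≈-2.044444; I≈-19.576004, D=e−e_prev≈0.001669; u=3/4·(-2.044444)+0·(-19.576004)+1/2·0.001669≈-1.532499; next y=3/5·(-0.955556)+1/4·(-1.532499)≈-0.956458
n=9: y≈-0.956458, sp=-3, e=sp−y≈-2.043542; I≈-21.619546, D=e−e_prev≈0.000903; u=3/4·(-2.043542)+0·(-21.619546)+1/2·0.000903≈-1.532205; next y=3/5·(-0.956458)+1/4·(-1.532205)≈-0.956926
n=10: y≈-0.956926, sp=-3, e=sp−y≈-2.043074; I≈-23.662620, D=e−e_prev≈0.000468; u=3/4·(-2.043074)+0·(-23.662620)+1/2·0.000468≈-1.532071; next y=3/5·(-0.956926)+1/4·(-1.532071)≈-0.957174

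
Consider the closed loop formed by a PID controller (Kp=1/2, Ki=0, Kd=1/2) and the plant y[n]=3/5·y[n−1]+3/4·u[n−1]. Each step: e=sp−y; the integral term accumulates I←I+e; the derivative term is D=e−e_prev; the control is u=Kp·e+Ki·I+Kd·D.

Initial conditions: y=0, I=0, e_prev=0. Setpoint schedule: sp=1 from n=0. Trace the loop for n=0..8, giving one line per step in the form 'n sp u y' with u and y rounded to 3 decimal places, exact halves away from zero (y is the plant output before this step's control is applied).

(exact arithmetic carried between steps; '≈' marks a value shown rounded to 6 d.p. or computed from one; I and e_prev carry over from the previous line; the table rounds u and y to 3 d.p., halves away from zero)
n=0: y=0, sp=1, e=sp−y=1; I=1, D=e−e_prev=1; u=1/2·1+0·1+1/2·1=1; next y=3/5·0+3/4·1=0.75
n=1: y=0.75, sp=1, e=sp−y=0.25; I=1.25, D=e−e_prev=-0.75; u=1/2·0.25+0·1.25+1/2·(-0.75)=-0.25; next y=3/5·0.75+3/4·(-0.25)=0.2625
n=2: y=0.2625, sp=1, e=sp−y=0.7375; I=1.9875, D=e−e_prev=0.4875; u=1/2·0.7375+0·1.9875+1/2·0.4875=0.6125; next y=3/5·0.2625+3/4·0.6125=0.616875
n=3: y=0.616875, sp=1, e=sp−y=0.383125; I=2.370625, D=e−e_prev=-0.354375; u=1/2·0.383125+0·2.370625+1/2·(-0.354375)=0.014375; next y=3/5·0.616875+3/4·0.014375≈0.380906
n=4: y≈0.380906, sp=1, e=sp−y≈0.619094; I≈2.989719, D=e−e_prev≈0.235969; u=1/2·0.619094+0·2.989719+1/2·0.235969≈0.427531; next y=3/5·0.380906+3/4·0.427531≈0.549192
n=5: y≈0.549192, sp=1, e=sp−y≈0.450808; I≈3.440527, D=e−e_prev≈-0.168286; u=1/2·0.450808+0·3.440527+1/2·(-0.168286)≈0.141261; next y=3/5·0.549192+3/4·0.141261≈0.435461
n=6: y≈0.435461, sp=1, e=sp−y≈0.564539; I≈4.005066, D=e−e_prev≈0.113731; u=1/2·0.564539+0·4.005066+1/2·0.113731≈0.339135; next y=3/5·0.435461+3/4·0.339135≈0.515628
n=7: y≈0.515628, sp=1, e=sp−y≈0.484372; I≈4.489438, D=e−e_prev≈-0.080167; u=1/2·0.484372+0·4.489438+1/2·(-0.080167)≈0.202103; next y=3/5·0.515628+3/4·0.202103≈0.460954
n=8: y≈0.460954, sp=1, e=sp−y≈0.539046; I≈5.028484, D=e−e_prev≈0.054674; u=1/2·0.539046+0·5.028484+1/2·0.054674≈0.296860; next y=3/5·0.460954+3/4·0.296860≈0.499217

0 1 1.000 0.000
1 1 -0.250 0.750
2 1 0.613 0.263
3 1 0.014 0.617
4 1 0.428 0.381
5 1 0.141 0.549
6 1 0.339 0.435
7 1 0.202 0.516
8 1 0.297 0.461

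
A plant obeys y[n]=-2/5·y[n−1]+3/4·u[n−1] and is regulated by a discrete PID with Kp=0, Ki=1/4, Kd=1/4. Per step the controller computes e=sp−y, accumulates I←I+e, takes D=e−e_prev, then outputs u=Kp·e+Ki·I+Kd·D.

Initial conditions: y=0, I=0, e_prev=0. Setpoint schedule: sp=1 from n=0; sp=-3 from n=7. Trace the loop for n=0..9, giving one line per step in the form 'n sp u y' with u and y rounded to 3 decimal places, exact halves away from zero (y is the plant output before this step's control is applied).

(exact arithmetic carried between steps; '≈' marks a value shown rounded to 6 d.p. or computed from one; I and e_prev carry over from the previous line; the table rounds u and y to 3 d.p., halves away from zero)
n=0: y=0, sp=1, e=sp−y=1; I=1, D=e−e_prev=1; u=0·1+1/4·1+1/4·1=0.5; next y=-2/5·0+3/4·0.5=0.375
n=1: y=0.375, sp=1, e=sp−y=0.625; I=1.625, D=e−e_prev=-0.375; u=0·0.625+1/4·1.625+1/4·(-0.375)=0.3125; next y=-2/5·0.375+3/4·0.3125=0.084375
n=2: y=0.084375, sp=1, e=sp−y=0.915625; I=2.540625, D=e−e_prev=0.290625; u=0·0.915625+1/4·2.540625+1/4·0.290625≈0.707813; next y=-2/5·0.084375+3/4·0.707813≈0.497109
n=3: y≈0.497109, sp=1, e=sp−y≈0.502891; I≈3.043516, D=e−e_prev≈-0.412734; u=0·0.502891+1/4·3.043516+1/4·(-0.412734)≈0.657695; next y=-2/5·0.497109+3/4·0.657695≈0.294428
n=4: y≈0.294428, sp=1, e=sp−y≈0.705572; I≈3.749088, D=e−e_prev≈0.202682; u=0·0.705572+1/4·3.749088+1/4·0.202682≈0.987942; next y=-2/5·0.294428+3/4·0.987942≈0.623186
n=5: y≈0.623186, sp=1, e=sp−y≈0.376814; I≈4.125902, D=e−e_prev≈-0.328758; u=0·0.376814+1/4·4.125902+1/4·(-0.328758)≈0.949286; next y=-2/5·0.623186+3/4·0.949286≈0.462690
n=6: y≈0.462690, sp=1, e=sp−y≈0.537310; I≈4.663212, D=e−e_prev≈0.160495; u=0·0.537310+1/4·4.663212+1/4·0.160495≈1.205927; next y=-2/5·0.462690+3/4·1.205927≈0.719369
n=7: y≈0.719369, sp=-3, e=sp−y≈-3.719369; I≈0.943843, D=e−e_prev≈-4.256679; u=0·(-3.719369)+1/4·0.943843+1/4·(-4.256679)≈-0.828209; next y=-2/5·0.719369+3/4·(-0.828209)≈-0.908904
n=8: y≈-0.908904, sp=-3, e=sp−y≈-2.091096; I≈-1.147253, D=e−e_prev≈1.628273; u=0·(-2.091096)+1/4·(-1.147253)+1/4·1.628273≈0.120255; next y=-2/5·(-0.908904)+3/4·0.120255≈0.453753
n=9: y≈0.453753, sp=-3, e=sp−y≈-3.453753; I≈-4.601006, D=e−e_prev≈-1.362657; u=0·(-3.453753)+1/4·(-4.601006)+1/4·(-1.362657)≈-1.490916; next y=-2/5·0.453753+3/4·(-1.490916)≈-1.299688

0 1 0.500 0.000
1 1 0.313 0.375
2 1 0.708 0.084
3 1 0.658 0.497
4 1 0.988 0.294
5 1 0.949 0.623
6 1 1.206 0.463
7 -3 -0.828 0.719
8 -3 0.120 -0.909
9 -3 -1.491 0.454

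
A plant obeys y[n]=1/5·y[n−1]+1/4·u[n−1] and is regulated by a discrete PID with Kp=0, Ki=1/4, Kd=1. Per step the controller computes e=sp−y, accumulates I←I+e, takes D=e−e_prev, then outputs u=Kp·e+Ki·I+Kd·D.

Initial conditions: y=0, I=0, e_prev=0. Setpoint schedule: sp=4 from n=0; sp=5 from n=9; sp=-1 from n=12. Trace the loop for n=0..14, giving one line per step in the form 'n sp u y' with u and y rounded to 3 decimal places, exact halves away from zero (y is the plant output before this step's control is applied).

0 4 5.000 0.000
1 4 0.438 1.250
2 4 3.488 0.359
3 4 2.777 0.944
4 4 4.202 0.883
5 4 4.490 1.227
6 4 5.351 1.368
7 4 5.846 1.611
8 4 6.471 1.784
9 5 8.209 1.975
10 5 7.565 2.447
11 5 8.759 2.381
12 -1 1.491 2.666
13 -1 9.060 0.906
14 -1 4.898 2.446

(exact arithmetic carried between steps; '≈' marks a value shown rounded to 6 d.p. or computed from one; I and e_prev carry over from the previous line; the table rounds u and y to 3 d.p., halves away from zero)
n=0: y=0, sp=4, e=sp−y=4; I=4, D=e−e_prev=4; u=0·4+1/4·4+1·4=5; next y=1/5·0+1/4·5=1.25
n=1: y=1.25, sp=4, e=sp−y=2.75; I=6.75, D=e−e_prev=-1.25; u=0·2.75+1/4·6.75+1·(-1.25)=0.4375; next y=1/5·1.25+1/4·0.4375=0.359375
n=2: y=0.359375, sp=4, e=sp−y=3.640625; I=10.390625, D=e−e_prev=0.890625; u=0·3.640625+1/4·10.390625+1·0.890625≈3.488281; next y=1/5·0.359375+1/4·3.488281≈0.943945
n=3: y≈0.943945, sp=4, e=sp−y≈3.056055; I≈13.446680, D=e−e_prev≈-0.584570; u=0·3.056055+1/4·13.446680+1·(-0.584570)≈2.777100; next y=1/5·0.943945+1/4·2.777100≈0.883064
n=4: y≈0.883064, sp=4, e=sp−y≈3.116936; I≈16.563616, D=e−e_prev≈0.060881; u=0·3.116936+1/4·16.563616+1·0.060881≈4.201785; next y=1/5·0.883064+1/4·4.201785≈1.227059
n=5: y≈1.227059, sp=4, e=sp−y≈2.772941; I≈19.336557, D=e−e_prev≈-0.343995; u=0·2.772941+1/4·19.336557+1·(-0.343995)≈4.490144; next y=1/5·1.227059+1/4·4.490144≈1.367948
n=6: y≈1.367948, sp=4, e=sp−y≈2.632052; I≈21.968609, D=e−e_prev≈-0.140889; u=0·2.632052+1/4·21.968609+1·(-0.140889)≈5.351263; next y=1/5·1.367948+1/4·5.351263≈1.611405
n=7: y≈1.611405, sp=4, e=sp−y≈2.388595; I≈24.357203, D=e−e_prev≈-0.243458; u=0·2.388595+1/4·24.357203+1·(-0.243458)≈5.845843; next y=1/5·1.611405+1/4·5.845843≈1.783742
n=8: y≈1.783742, sp=4, e=sp−y≈2.216258; I≈26.573461, D=e−e_prev≈-0.172336; u=0·2.216258+1/4·26.573461+1·(-0.172336)≈6.471029; next y=1/5·1.783742+1/4·6.471029≈1.974506
n=9: y≈1.974506, sp=5, e=sp−y≈3.025494; I≈29.598956, D=e−e_prev≈0.809236; u=0·3.025494+1/4·29.598956+1·0.809236≈8.208975; next y=1/5·1.974506+1/4·8.208975≈2.447145
n=10: y≈2.447145, sp=5, e=sp−y≈2.552855; I≈32.151811, D=e−e_prev≈-0.472639; u=0·2.552855+1/4·32.151811+1·(-0.472639)≈7.565313; next y=1/5·2.447145+1/4·7.565313≈2.380757
n=11: y≈2.380757, sp=5, e=sp−y≈2.619243; I≈34.771054, D=e−e_prev≈0.066388; u=0·2.619243+1/4·34.771054+1·0.066388≈8.759151; next y=1/5·2.380757+1/4·8.759151≈2.665939
n=12: y≈2.665939, sp=-1, e=sp−y≈-3.665939; I≈31.105114, D=e−e_prev≈-6.285182; u=0·(-3.665939)+1/4·31.105114+1·(-6.285182)≈1.491097; next y=1/5·2.665939+1/4·1.491097≈0.905962
n=13: y≈0.905962, sp=-1, e=sp−y≈-1.905962; I≈29.199152, D=e−e_prev≈1.759977; u=0·(-1.905962)+1/4·29.199152+1·1.759977≈9.059765; next y=1/5·0.905962+1/4·9.059765≈2.446134
n=14: y≈2.446134, sp=-1, e=sp−y≈-3.446134; I≈25.753019, D=e−e_prev≈-1.540172; u=0·(-3.446134)+1/4·25.753019+1·(-1.540172)≈4.898083; next y=1/5·2.446134+1/4·4.898083≈1.713747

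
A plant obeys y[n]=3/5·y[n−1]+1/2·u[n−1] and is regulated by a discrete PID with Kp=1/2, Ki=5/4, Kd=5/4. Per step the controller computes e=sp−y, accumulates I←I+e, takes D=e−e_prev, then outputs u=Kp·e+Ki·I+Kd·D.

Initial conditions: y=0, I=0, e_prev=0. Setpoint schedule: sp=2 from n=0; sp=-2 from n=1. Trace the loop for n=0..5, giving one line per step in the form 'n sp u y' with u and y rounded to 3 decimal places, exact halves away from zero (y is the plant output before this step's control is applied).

(exact arithmetic carried between steps; '≈' marks a value shown rounded to 6 d.p. or computed from one; I and e_prev carry over from the previous line; the table rounds u and y to 3 d.p., halves away from zero)
n=0: y=0, sp=2, e=sp−y=2; I=2, D=e−e_prev=2; u=1/2·2+5/4·2+5/4·2=6; next y=3/5·0+1/2·6=3
n=1: y=3, sp=-2, e=sp−y=-5; I=-3, D=e−e_prev=-7; u=1/2·(-5)+5/4·(-3)+5/4·(-7)=-15; next y=3/5·3+1/2·(-15)=-5.7
n=2: y=-5.7, sp=-2, e=sp−y=3.7; I=0.7, D=e−e_prev=8.7; u=1/2·3.7+5/4·0.7+5/4·8.7=13.6; next y=3/5·(-5.7)+1/2·13.6=3.38
n=3: y=3.38, sp=-2, e=sp−y=-5.38; I=-4.68, D=e−e_prev=-9.08; u=1/2·(-5.38)+5/4·(-4.68)+5/4·(-9.08)=-19.89; next y=3/5·3.38+1/2·(-19.89)=-7.917
n=4: y=-7.917, sp=-2, e=sp−y=5.917; I=1.237, D=e−e_prev=11.297; u=1/2·5.917+5/4·1.237+5/4·11.297=18.626; next y=3/5·(-7.917)+1/2·18.626=4.5628
n=5: y=4.5628, sp=-2, e=sp−y=-6.5628; I=-5.3258, D=e−e_prev=-12.4798; u=1/2·(-6.5628)+5/4·(-5.3258)+5/4·(-12.4798)=-25.5384; next y=3/5·4.5628+1/2·(-25.5384)=-10.03152

0 2 6.000 0.000
1 -2 -15.000 3.000
2 -2 13.600 -5.700
3 -2 -19.890 3.380
4 -2 18.626 -7.917
5 -2 -25.538 4.563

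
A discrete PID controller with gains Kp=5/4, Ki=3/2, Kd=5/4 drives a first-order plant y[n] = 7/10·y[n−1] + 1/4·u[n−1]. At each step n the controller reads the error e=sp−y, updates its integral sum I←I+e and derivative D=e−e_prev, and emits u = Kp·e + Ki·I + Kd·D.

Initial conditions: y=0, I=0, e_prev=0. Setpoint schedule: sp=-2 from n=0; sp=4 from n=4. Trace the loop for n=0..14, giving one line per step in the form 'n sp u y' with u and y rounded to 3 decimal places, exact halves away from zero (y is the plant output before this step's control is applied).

(exact arithmetic carried between steps; '≈' marks a value shown rounded to 6 d.p. or computed from one; I and e_prev carry over from the previous line; the table rounds u and y to 3 d.p., halves away from zero)
n=0: y=0, sp=-2, e=sp−y=-2; I=-2, D=e−e_prev=-2; u=5/4·(-2)+3/2·(-2)+5/4·(-2)=-8; next y=7/10·0+1/4·(-8)=-2
n=1: y=-2, sp=-2, e=sp−y=0; I=-2, D=e−e_prev=2; u=5/4·0+3/2·(-2)+5/4·2=-0.5; next y=7/10·(-2)+1/4·(-0.5)=-1.525
n=2: y=-1.525, sp=-2, e=sp−y=-0.475; I=-2.475, D=e−e_prev=-0.475; u=5/4·(-0.475)+3/2·(-2.475)+5/4·(-0.475)=-4.9; next y=7/10·(-1.525)+1/4·(-4.9)=-2.2925
n=3: y=-2.2925, sp=-2, e=sp−y=0.2925; I=-2.1825, D=e−e_prev=0.7675; u=5/4·0.2925+3/2·(-2.1825)+5/4·0.7675=-1.94875; next y=7/10·(-2.2925)+1/4·(-1.94875)≈-2.091938
n=4: y≈-2.091938, sp=4, e=sp−y≈6.091938; I≈3.909438, D=e−e_prev≈5.799438; u=5/4·6.091938+3/2·3.909438+5/4·5.799438≈20.728375; next y=7/10·(-2.091938)+1/4·20.728375≈3.717738
n=5: y≈3.717738, sp=4, e=sp−y≈0.282263; I≈4.1917, D=e−e_prev≈-5.809675; u=5/4·0.282263+3/2·4.1917+5/4·(-5.809675)≈-0.621716; next y=7/10·3.717738+1/4·(-0.621716)≈2.446987
n=6: y≈2.446987, sp=4, e=sp−y≈1.553013; I≈5.744713, D=e−e_prev≈1.270750; u=5/4·1.553013+3/2·5.744713+5/4·1.270750≈12.146773; next y=7/10·2.446987+1/4·12.146773≈4.749584
n=7: y≈4.749584, sp=4, e=sp−y≈-0.749584; I≈4.995128, D=e−e_prev≈-2.302597; u=5/4·(-0.749584)+3/2·4.995128+5/4·(-2.302597)≈3.677466; next y=7/10·4.749584+1/4·3.677466≈4.244076
n=8: y≈4.244076, sp=4, e=sp−y≈-0.244076; I≈4.751053, D=e−e_prev≈0.505509; u=5/4·(-0.244076)+3/2·4.751053+5/4·0.505509≈7.453371; next y=7/10·4.244076+1/4·7.453371≈4.834196
n=9: y≈4.834196, sp=4, e=sp−y≈-0.834196; I≈3.916857, D=e−e_prev≈-0.590120; u=5/4·(-0.834196)+3/2·3.916857+5/4·(-0.590120)≈4.094891; next y=7/10·4.834196+1/4·4.094891≈4.407660
n=10: y≈4.407660, sp=4, e=sp−y≈-0.407660; I≈3.509198, D=e−e_prev≈0.426536; u=5/4·(-0.407660)+3/2·3.509198+5/4·0.426536≈5.287391; next y=7/10·4.407660+1/4·5.287391≈4.407210
n=11: y≈4.407210, sp=4, e=sp−y≈-0.407210; I≈3.101988, D=e−e_prev≈0.000450; u=5/4·(-0.407210)+3/2·3.101988+5/4·0.000450≈4.144532; next y=7/10·4.407210+1/4·4.144532≈4.121180
n=12: y≈4.121180, sp=4, e=sp−y≈-0.121180; I≈2.980808, D=e−e_prev≈0.286030; u=5/4·(-0.121180)+3/2·2.980808+5/4·0.286030≈4.677275; next y=7/10·4.121180+1/4·4.677275≈4.054145
n=13: y≈4.054145, sp=4, e=sp−y≈-0.054145; I≈2.926663, D=e−e_prev≈0.067035; u=5/4·(-0.054145)+3/2·2.926663+5/4·0.067035≈4.406109; next y=7/10·4.054145+1/4·4.406109≈3.939428
n=14: y≈3.939428, sp=4, e=sp−y≈0.060572; I≈2.987235, D=e−e_prev≈0.114716; u=5/4·0.060572+3/2·2.987235+5/4·0.114716≈4.699962; next y=7/10·3.939428+1/4·4.699962≈3.932590

0 -2 -8.000 0.000
1 -2 -0.500 -2.000
2 -2 -4.900 -1.525
3 -2 -1.949 -2.293
4 4 20.728 -2.092
5 4 -0.622 3.718
6 4 12.147 2.447
7 4 3.677 4.750
8 4 7.453 4.244
9 4 4.095 4.834
10 4 5.287 4.408
11 4 4.145 4.407
12 4 4.677 4.121
13 4 4.406 4.054
14 4 4.700 3.939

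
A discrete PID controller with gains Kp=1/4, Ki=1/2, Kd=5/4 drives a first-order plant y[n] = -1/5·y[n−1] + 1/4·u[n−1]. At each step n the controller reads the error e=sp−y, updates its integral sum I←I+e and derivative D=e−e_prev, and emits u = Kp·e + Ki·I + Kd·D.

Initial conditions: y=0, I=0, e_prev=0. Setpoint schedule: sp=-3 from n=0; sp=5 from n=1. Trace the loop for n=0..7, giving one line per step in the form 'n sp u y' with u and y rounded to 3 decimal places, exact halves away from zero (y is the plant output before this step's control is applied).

(exact arithmetic carried between steps; '≈' marks a value shown rounded to 6 d.p. or computed from one; I and e_prev carry over from the previous line; the table rounds u and y to 3 d.p., halves away from zero)
n=0: y=0, sp=-3, e=sp−y=-3; I=-3, D=e−e_prev=-3; u=1/4·(-3)+1/2·(-3)+5/4·(-3)=-6; next y=-1/5·0+1/4·(-6)=-1.5
n=1: y=-1.5, sp=5, e=sp−y=6.5; I=3.5, D=e−e_prev=9.5; u=1/4·6.5+1/2·3.5+5/4·9.5=15.25; next y=-1/5·(-1.5)+1/4·15.25=4.1125
n=2: y=4.1125, sp=5, e=sp−y=0.8875; I=4.3875, D=e−e_prev=-5.6125; u=1/4·0.8875+1/2·4.3875+5/4·(-5.6125)=-4.6; next y=-1/5·4.1125+1/4·(-4.6)=-1.9725
n=3: y=-1.9725, sp=5, e=sp−y=6.9725; I=11.36, D=e−e_prev=6.085; u=1/4·6.9725+1/2·11.36+5/4·6.085=15.029375; next y=-1/5·(-1.9725)+1/4·15.029375≈4.151844
n=4: y≈4.151844, sp=5, e=sp−y≈0.848156; I≈12.208156, D=e−e_prev≈-6.124344; u=1/4·0.848156+1/2·12.208156+5/4·(-6.124344)≈-1.339313; next y=-1/5·4.151844+1/4·(-1.339313)≈-1.165197
n=5: y≈-1.165197, sp=5, e=sp−y≈6.165197; I≈18.373353, D=e−e_prev≈5.317041; u=1/4·6.165197+1/2·18.373353+5/4·5.317041≈17.374277; next y=-1/5·(-1.165197)+1/4·17.374277≈4.576609
n=6: y≈4.576609, sp=5, e=sp−y≈0.423391; I≈18.796745, D=e−e_prev≈-5.741805; u=1/4·0.423391+1/2·18.796745+5/4·(-5.741805)≈2.326963; next y=-1/5·4.576609+1/4·2.326963≈-0.333581
n=7: y≈-0.333581, sp=5, e=sp−y≈5.333581; I≈24.130325, D=e−e_prev≈4.910189; u=1/4·5.333581+1/2·24.130325+5/4·4.910189≈19.536295; next y=-1/5·(-0.333581)+1/4·19.536295≈4.950790

0 -3 -6.000 0.000
1 5 15.250 -1.500
2 5 -4.600 4.113
3 5 15.029 -1.973
4 5 -1.339 4.152
5 5 17.374 -1.165
6 5 2.327 4.577
7 5 19.536 -0.334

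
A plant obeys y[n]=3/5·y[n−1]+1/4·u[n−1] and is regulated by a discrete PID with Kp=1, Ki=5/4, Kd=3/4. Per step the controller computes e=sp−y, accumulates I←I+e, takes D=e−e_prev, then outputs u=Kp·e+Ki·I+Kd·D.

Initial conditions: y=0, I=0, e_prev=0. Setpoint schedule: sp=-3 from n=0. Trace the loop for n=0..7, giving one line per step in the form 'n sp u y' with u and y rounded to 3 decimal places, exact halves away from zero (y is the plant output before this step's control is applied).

(exact arithmetic carried between steps; '≈' marks a value shown rounded to 6 d.p. or computed from one; I and e_prev carry over from the previous line; the table rounds u and y to 3 d.p., halves away from zero)
n=0: y=0, sp=-3, e=sp−y=-3; I=-3, D=e−e_prev=-3; u=1·(-3)+5/4·(-3)+3/4·(-3)=-9; next y=3/5·0+1/4·(-9)=-2.25
n=1: y=-2.25, sp=-3, e=sp−y=-0.75; I=-3.75, D=e−e_prev=2.25; u=1·(-0.75)+5/4·(-3.75)+3/4·2.25=-3.75; next y=3/5·(-2.25)+1/4·(-3.75)=-2.2875
n=2: y=-2.2875, sp=-3, e=sp−y=-0.7125; I=-4.4625, D=e−e_prev=0.0375; u=1·(-0.7125)+5/4·(-4.4625)+3/4·0.0375=-6.2625; next y=3/5·(-2.2875)+1/4·(-6.2625)=-2.938125
n=3: y=-2.938125, sp=-3, e=sp−y=-0.061875; I=-4.524375, D=e−e_prev=0.650625; u=1·(-0.061875)+5/4·(-4.524375)+3/4·0.650625=-5.229375; next y=3/5·(-2.938125)+1/4·(-5.229375)≈-3.070219
n=4: y≈-3.070219, sp=-3, e=sp−y≈0.070219; I≈-4.454156, D=e−e_prev≈0.132094; u=1·0.070219+5/4·(-4.454156)+3/4·0.132094≈-5.398406; next y=3/5·(-3.070219)+1/4·(-5.398406)≈-3.191733
n=5: y≈-3.191733, sp=-3, e=sp−y≈0.191733; I≈-4.262423, D=e−e_prev≈0.121514; u=1·0.191733+5/4·(-4.262423)+3/4·0.121514≈-5.045161; next y=3/5·(-3.191733)+1/4·(-5.045161)≈-3.176330
n=6: y≈-3.176330, sp=-3, e=sp−y≈0.176330; I≈-4.086094, D=e−e_prev≈-0.015403; u=1·0.176330+5/4·(-4.086094)+3/4·(-0.015403)≈-4.942839; next y=3/5·(-3.176330)+1/4·(-4.942839)≈-3.141508
n=7: y≈-3.141508, sp=-3, e=sp−y≈0.141508; I≈-3.944586, D=e−e_prev≈-0.034822; u=1·0.141508+5/4·(-3.944586)+3/4·(-0.034822)≈-4.815341; next y=3/5·(-3.141508)+1/4·(-4.815341)≈-3.088740

0 -3 -9.000 0.000
1 -3 -3.750 -2.250
2 -3 -6.263 -2.288
3 -3 -5.229 -2.938
4 -3 -5.398 -3.070
5 -3 -5.045 -3.192
6 -3 -4.943 -3.176
7 -3 -4.815 -3.142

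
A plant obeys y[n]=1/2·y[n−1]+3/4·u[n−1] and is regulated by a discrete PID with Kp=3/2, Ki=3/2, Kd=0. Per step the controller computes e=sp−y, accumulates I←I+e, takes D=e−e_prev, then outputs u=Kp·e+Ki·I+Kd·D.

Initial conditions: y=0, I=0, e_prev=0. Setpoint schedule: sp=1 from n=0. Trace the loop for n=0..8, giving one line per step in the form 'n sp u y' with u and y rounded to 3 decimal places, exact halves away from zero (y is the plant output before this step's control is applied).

0 1 3.000 0.000
1 1 -2.250 2.250
2 1 4.313 -0.563
3 1 -3.891 2.953
4 1 6.363 -1.441
5 1 -6.454 4.052
6 1 9.568 -2.815
7 1 -10.460 5.768
8 1 14.574 -4.960

(exact arithmetic carried between steps; '≈' marks a value shown rounded to 6 d.p. or computed from one; I and e_prev carry over from the previous line; the table rounds u and y to 3 d.p., halves away from zero)
n=0: y=0, sp=1, e=sp−y=1; I=1, D=e−e_prev=1; u=3/2·1+3/2·1+0·1=3; next y=1/2·0+3/4·3=2.25
n=1: y=2.25, sp=1, e=sp−y=-1.25; I=-0.25, D=e−e_prev=-2.25; u=3/2·(-1.25)+3/2·(-0.25)+0·(-2.25)=-2.25; next y=1/2·2.25+3/4·(-2.25)=-0.5625
n=2: y=-0.5625, sp=1, e=sp−y=1.5625; I=1.3125, D=e−e_prev=2.8125; u=3/2·1.5625+3/2·1.3125+0·2.8125=4.3125; next y=1/2·(-0.5625)+3/4·4.3125=2.953125
n=3: y=2.953125, sp=1, e=sp−y=-1.953125; I=-0.640625, D=e−e_prev=-3.515625; u=3/2·(-1.953125)+3/2·(-0.640625)+0·(-3.515625)=-3.890625; next y=1/2·2.953125+3/4·(-3.890625)≈-1.441406
n=4: y≈-1.441406, sp=1, e=sp−y≈2.441406; I≈1.800781, D=e−e_prev≈4.394531; u=3/2·2.441406+3/2·1.800781+0·4.394531≈6.363281; next y=1/2·(-1.441406)+3/4·6.363281≈4.051758
n=5: y≈4.051758, sp=1, e=sp−y≈-3.051758; I≈-1.250977, D=e−e_prev≈-5.493164; u=3/2·(-3.051758)+3/2·(-1.250977)+0·(-5.493164)≈-6.454102; next y=1/2·4.051758+3/4·(-6.454102)≈-2.814697
n=6: y≈-2.814697, sp=1, e=sp−y≈3.814697; I≈2.563721, D=e−e_prev≈6.866455; u=3/2·3.814697+3/2·2.563721+0·6.866455≈9.567627; next y=1/2·(-2.814697)+3/4·9.567627≈5.768372
n=7: y≈5.768372, sp=1, e=sp−y≈-4.768372; I≈-2.204651, D=e−e_prev≈-8.583069; u=3/2·(-4.768372)+3/2·(-2.204651)+0·(-8.583069)≈-10.459534; next y=1/2·5.768372+3/4·(-10.459534)≈-4.960464
n=8: y≈-4.960464, sp=1, e=sp−y≈5.960464; I≈3.755814, D=e−e_prev≈10.728836; u=3/2·5.960464+3/2·3.755814+0·10.728836≈14.574417; next y=1/2·(-4.960464)+3/4·14.574417≈8.450581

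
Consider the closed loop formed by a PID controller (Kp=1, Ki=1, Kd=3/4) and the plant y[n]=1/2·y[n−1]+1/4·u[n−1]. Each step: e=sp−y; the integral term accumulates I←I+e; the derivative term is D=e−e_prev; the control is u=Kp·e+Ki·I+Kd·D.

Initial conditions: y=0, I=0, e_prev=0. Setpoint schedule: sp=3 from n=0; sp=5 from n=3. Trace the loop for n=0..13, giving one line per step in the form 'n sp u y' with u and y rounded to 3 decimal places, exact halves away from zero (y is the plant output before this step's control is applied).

(exact arithmetic carried between steps; '≈' marks a value shown rounded to 6 d.p. or computed from one; I and e_prev carry over from the previous line; the table rounds u and y to 3 d.p., halves away from zero)
n=0: y=0, sp=3, e=sp−y=3; I=3, D=e−e_prev=3; u=1·3+1·3+3/4·3=8.25; next y=1/2·0+1/4·8.25=2.0625
n=1: y=2.0625, sp=3, e=sp−y=0.9375; I=3.9375, D=e−e_prev=-2.0625; u=1·0.9375+1·3.9375+3/4·(-2.0625)=3.328125; next y=1/2·2.0625+1/4·3.328125≈1.863281
n=2: y≈1.863281, sp=3, e=sp−y≈1.136719; I≈5.074219, D=e−e_prev≈0.199219; u=1·1.136719+1·5.074219+3/4·0.199219≈6.360352; next y=1/2·1.863281+1/4·6.360352≈2.521729
n=3: y≈2.521729, sp=5, e=sp−y≈2.478271; I≈7.552490, D=e−e_prev≈1.341553; u=1·2.478271+1·7.552490+3/4·1.341553≈11.036926; next y=1/2·2.521729+1/4·11.036926≈4.020096
n=4: y≈4.020096, sp=5, e=sp−y≈0.979904; I≈8.532394, D=e−e_prev≈-1.498367; u=1·0.979904+1·8.532394+3/4·(-1.498367)≈8.388523; next y=1/2·4.020096+1/4·8.388523≈4.107179
n=5: y≈4.107179, sp=5, e=sp−y≈0.892821; I≈9.425216, D=e−e_prev≈-0.087083; u=1·0.892821+1·9.425216+3/4·(-0.087083)≈10.252725; next y=1/2·4.107179+1/4·10.252725≈4.616771
n=6: y≈4.616771, sp=5, e=sp−y≈0.383229; I≈9.808445, D=e−e_prev≈-0.509592; u=1·0.383229+1·9.808445+3/4·(-0.509592)≈9.809481; next y=1/2·4.616771+1/4·9.809481≈4.760755
n=7: y≈4.760755, sp=5, e=sp−y≈0.239245; I≈10.047690, D=e−e_prev≈-0.143985; u=1·0.239245+1·10.047690+3/4·(-0.143985)≈10.178946; next y=1/2·4.760755+1/4·10.178946≈4.925114
n=8: y≈4.925114, sp=5, e=sp−y≈0.074886; I≈10.122576, D=e−e_prev≈-0.164359; u=1·0.074886+1·10.122576+3/4·(-0.164359)≈10.074192; next y=1/2·4.925114+1/4·10.074192≈4.981105
n=9: y≈4.981105, sp=5, e=sp−y≈0.018895; I≈10.141470, D=e−e_prev≈-0.055991; u=1·0.018895+1·10.141470+3/4·(-0.055991)≈10.118372; next y=1/2·4.981105+1/4·10.118372≈5.020146
n=10: y≈5.020146, sp=5, e=sp−y≈-0.020146; I≈10.121325, D=e−e_prev≈-0.039040; u=1·(-0.020146)+1·10.121325+3/4·(-0.039040)≈10.071899; next y=1/2·5.020146+1/4·10.071899≈5.028048
n=11: y≈5.028048, sp=5, e=sp−y≈-0.028048; I≈10.093277, D=e−e_prev≈-0.007902; u=1·(-0.028048)+1·10.093277+3/4·(-0.007902)≈10.059303; next y=1/2·5.028048+1/4·10.059303≈5.028850
n=12: y≈5.028850, sp=5, e=sp−y≈-0.028850; I≈10.064428, D=e−e_prev≈-0.000802; u=1·(-0.028850)+1·10.064428+3/4·(-0.000802)≈10.034977; next y=1/2·5.028850+1/4·10.034977≈5.023169
n=13: y≈5.023169, sp=5, e=sp−y≈-0.023169; I≈10.041259, D=e−e_prev≈0.005681; u=1·(-0.023169)+1·10.041259+3/4·0.005681≈10.022350; next y=1/2·5.023169+1/4·10.022350≈5.017172

0 3 8.250 0.000
1 3 3.328 2.063
2 3 6.360 1.863
3 5 11.037 2.522
4 5 8.389 4.020
5 5 10.253 4.107
6 5 9.809 4.617
7 5 10.179 4.761
8 5 10.074 4.925
9 5 10.118 4.981
10 5 10.072 5.020
11 5 10.059 5.028
12 5 10.035 5.029
13 5 10.022 5.023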